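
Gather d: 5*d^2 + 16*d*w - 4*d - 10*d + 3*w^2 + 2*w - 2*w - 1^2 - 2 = 5*d^2 + d*(16*w - 14) + 3*w^2 - 3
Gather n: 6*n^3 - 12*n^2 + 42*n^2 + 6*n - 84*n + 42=6*n^3 + 30*n^2 - 78*n + 42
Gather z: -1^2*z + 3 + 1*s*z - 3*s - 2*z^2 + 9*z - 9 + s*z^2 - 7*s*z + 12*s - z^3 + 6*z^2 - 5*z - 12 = 9*s - z^3 + z^2*(s + 4) + z*(3 - 6*s) - 18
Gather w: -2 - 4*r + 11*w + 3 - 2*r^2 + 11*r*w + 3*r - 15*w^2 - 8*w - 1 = -2*r^2 - r - 15*w^2 + w*(11*r + 3)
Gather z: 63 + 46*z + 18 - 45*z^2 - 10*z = -45*z^2 + 36*z + 81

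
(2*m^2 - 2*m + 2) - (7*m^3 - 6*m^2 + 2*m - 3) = -7*m^3 + 8*m^2 - 4*m + 5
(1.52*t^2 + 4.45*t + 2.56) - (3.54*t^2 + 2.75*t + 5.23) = -2.02*t^2 + 1.7*t - 2.67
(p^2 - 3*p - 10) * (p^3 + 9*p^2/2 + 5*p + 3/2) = p^5 + 3*p^4/2 - 37*p^3/2 - 117*p^2/2 - 109*p/2 - 15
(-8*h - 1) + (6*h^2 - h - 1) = 6*h^2 - 9*h - 2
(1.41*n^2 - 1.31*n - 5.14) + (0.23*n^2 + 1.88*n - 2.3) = 1.64*n^2 + 0.57*n - 7.44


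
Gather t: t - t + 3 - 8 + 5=0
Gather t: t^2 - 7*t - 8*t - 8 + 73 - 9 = t^2 - 15*t + 56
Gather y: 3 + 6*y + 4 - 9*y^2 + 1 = -9*y^2 + 6*y + 8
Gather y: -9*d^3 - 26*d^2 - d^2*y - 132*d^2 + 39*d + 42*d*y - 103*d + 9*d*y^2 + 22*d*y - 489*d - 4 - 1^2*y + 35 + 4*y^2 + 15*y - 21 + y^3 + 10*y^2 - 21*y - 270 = -9*d^3 - 158*d^2 - 553*d + y^3 + y^2*(9*d + 14) + y*(-d^2 + 64*d - 7) - 260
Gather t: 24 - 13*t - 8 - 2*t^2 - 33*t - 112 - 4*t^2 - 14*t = -6*t^2 - 60*t - 96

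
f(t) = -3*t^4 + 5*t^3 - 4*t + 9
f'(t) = -12*t^3 + 15*t^2 - 4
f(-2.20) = -105.72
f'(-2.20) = 196.38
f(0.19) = 8.27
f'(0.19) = -3.54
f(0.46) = 7.51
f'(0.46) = -1.99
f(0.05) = 8.80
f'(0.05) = -3.96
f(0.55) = 7.36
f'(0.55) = -1.46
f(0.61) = 7.28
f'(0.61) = -1.14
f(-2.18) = -101.84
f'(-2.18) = 191.61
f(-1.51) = -17.77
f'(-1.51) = 71.52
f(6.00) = -2823.00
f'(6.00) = -2056.00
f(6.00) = -2823.00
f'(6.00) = -2056.00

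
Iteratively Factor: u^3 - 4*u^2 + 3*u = (u - 1)*(u^2 - 3*u) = u*(u - 1)*(u - 3)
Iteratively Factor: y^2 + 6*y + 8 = (y + 4)*(y + 2)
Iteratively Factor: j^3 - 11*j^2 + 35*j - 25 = (j - 5)*(j^2 - 6*j + 5) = (j - 5)*(j - 1)*(j - 5)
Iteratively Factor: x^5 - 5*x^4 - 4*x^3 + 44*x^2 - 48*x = (x - 2)*(x^4 - 3*x^3 - 10*x^2 + 24*x) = (x - 4)*(x - 2)*(x^3 + x^2 - 6*x) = (x - 4)*(x - 2)^2*(x^2 + 3*x) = (x - 4)*(x - 2)^2*(x + 3)*(x)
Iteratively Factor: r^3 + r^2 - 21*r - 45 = (r + 3)*(r^2 - 2*r - 15) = (r + 3)^2*(r - 5)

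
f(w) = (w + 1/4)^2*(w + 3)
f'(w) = (w + 1/4)^2 + (w + 3)*(2*w + 1/2) = (4*w + 1)*(12*w + 25)/16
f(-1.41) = 2.14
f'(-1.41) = -2.34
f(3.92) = 120.33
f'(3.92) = 75.10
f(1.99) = 25.04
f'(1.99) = 27.37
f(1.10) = 7.47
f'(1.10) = 12.89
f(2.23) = 32.17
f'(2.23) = 32.09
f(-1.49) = 2.32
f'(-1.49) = -2.21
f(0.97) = 5.91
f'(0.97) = 11.18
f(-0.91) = 0.91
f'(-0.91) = -2.32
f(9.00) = 1026.75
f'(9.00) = 307.56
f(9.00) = 1026.75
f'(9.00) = 307.56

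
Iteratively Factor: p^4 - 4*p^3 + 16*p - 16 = (p - 2)*(p^3 - 2*p^2 - 4*p + 8) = (p - 2)*(p + 2)*(p^2 - 4*p + 4) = (p - 2)^2*(p + 2)*(p - 2)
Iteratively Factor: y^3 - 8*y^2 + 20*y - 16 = (y - 2)*(y^2 - 6*y + 8) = (y - 4)*(y - 2)*(y - 2)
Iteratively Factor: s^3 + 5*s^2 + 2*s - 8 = (s + 4)*(s^2 + s - 2) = (s + 2)*(s + 4)*(s - 1)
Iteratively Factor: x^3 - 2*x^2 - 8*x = (x + 2)*(x^2 - 4*x) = (x - 4)*(x + 2)*(x)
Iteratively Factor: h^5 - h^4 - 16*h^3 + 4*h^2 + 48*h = (h + 3)*(h^4 - 4*h^3 - 4*h^2 + 16*h) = (h + 2)*(h + 3)*(h^3 - 6*h^2 + 8*h) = (h - 2)*(h + 2)*(h + 3)*(h^2 - 4*h) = h*(h - 2)*(h + 2)*(h + 3)*(h - 4)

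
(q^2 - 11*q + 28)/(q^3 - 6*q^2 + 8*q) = (q - 7)/(q*(q - 2))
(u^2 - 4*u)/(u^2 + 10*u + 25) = u*(u - 4)/(u^2 + 10*u + 25)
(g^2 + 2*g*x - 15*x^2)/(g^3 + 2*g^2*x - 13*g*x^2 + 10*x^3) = (g - 3*x)/(g^2 - 3*g*x + 2*x^2)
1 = 1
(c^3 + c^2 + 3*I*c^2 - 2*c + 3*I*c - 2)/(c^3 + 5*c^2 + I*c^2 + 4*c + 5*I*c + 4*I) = (c + 2*I)/(c + 4)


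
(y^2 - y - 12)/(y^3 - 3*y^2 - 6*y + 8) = (y + 3)/(y^2 + y - 2)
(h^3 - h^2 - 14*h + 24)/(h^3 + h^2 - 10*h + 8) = (h - 3)/(h - 1)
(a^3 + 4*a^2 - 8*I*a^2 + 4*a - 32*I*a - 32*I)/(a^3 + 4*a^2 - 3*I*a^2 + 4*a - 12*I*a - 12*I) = (a - 8*I)/(a - 3*I)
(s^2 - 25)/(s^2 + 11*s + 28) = (s^2 - 25)/(s^2 + 11*s + 28)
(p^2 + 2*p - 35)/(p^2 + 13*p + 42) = (p - 5)/(p + 6)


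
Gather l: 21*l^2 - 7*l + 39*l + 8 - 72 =21*l^2 + 32*l - 64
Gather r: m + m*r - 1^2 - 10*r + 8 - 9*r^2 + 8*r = m - 9*r^2 + r*(m - 2) + 7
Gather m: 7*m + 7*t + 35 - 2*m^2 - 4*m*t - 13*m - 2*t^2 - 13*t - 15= -2*m^2 + m*(-4*t - 6) - 2*t^2 - 6*t + 20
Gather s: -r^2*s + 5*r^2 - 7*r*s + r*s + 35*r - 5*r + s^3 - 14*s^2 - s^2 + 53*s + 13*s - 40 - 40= 5*r^2 + 30*r + s^3 - 15*s^2 + s*(-r^2 - 6*r + 66) - 80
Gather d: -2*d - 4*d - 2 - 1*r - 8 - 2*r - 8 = -6*d - 3*r - 18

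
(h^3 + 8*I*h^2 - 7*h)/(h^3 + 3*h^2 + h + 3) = h*(h + 7*I)/(h^2 + h*(3 - I) - 3*I)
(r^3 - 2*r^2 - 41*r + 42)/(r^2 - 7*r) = r + 5 - 6/r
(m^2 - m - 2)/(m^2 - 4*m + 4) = (m + 1)/(m - 2)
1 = 1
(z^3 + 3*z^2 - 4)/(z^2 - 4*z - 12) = (z^2 + z - 2)/(z - 6)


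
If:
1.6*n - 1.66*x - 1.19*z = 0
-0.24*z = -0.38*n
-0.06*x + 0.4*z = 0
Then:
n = 0.00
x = 0.00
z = 0.00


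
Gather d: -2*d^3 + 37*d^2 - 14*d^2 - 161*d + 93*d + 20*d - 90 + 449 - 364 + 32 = -2*d^3 + 23*d^2 - 48*d + 27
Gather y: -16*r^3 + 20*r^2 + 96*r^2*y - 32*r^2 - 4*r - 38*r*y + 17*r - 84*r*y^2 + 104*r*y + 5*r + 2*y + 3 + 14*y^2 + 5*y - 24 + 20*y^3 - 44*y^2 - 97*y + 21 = -16*r^3 - 12*r^2 + 18*r + 20*y^3 + y^2*(-84*r - 30) + y*(96*r^2 + 66*r - 90)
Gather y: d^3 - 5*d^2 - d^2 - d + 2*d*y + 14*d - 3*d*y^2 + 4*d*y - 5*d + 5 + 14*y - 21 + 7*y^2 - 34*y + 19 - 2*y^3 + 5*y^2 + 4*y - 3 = d^3 - 6*d^2 + 8*d - 2*y^3 + y^2*(12 - 3*d) + y*(6*d - 16)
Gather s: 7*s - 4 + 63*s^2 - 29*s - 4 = 63*s^2 - 22*s - 8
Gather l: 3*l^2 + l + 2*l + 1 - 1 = 3*l^2 + 3*l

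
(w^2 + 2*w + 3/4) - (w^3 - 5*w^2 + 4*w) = -w^3 + 6*w^2 - 2*w + 3/4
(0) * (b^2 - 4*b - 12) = 0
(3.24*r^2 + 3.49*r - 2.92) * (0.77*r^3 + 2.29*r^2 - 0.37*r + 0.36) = 2.4948*r^5 + 10.1069*r^4 + 4.5449*r^3 - 6.8117*r^2 + 2.3368*r - 1.0512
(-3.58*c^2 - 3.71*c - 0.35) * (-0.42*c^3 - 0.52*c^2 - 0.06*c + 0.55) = 1.5036*c^5 + 3.4198*c^4 + 2.291*c^3 - 1.5644*c^2 - 2.0195*c - 0.1925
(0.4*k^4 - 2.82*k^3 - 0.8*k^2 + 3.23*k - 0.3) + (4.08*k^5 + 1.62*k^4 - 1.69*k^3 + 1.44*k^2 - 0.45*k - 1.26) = 4.08*k^5 + 2.02*k^4 - 4.51*k^3 + 0.64*k^2 + 2.78*k - 1.56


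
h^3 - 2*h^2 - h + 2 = (h - 2)*(h - 1)*(h + 1)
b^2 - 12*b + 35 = (b - 7)*(b - 5)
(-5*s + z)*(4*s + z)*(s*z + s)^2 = -20*s^4*z^2 - 40*s^4*z - 20*s^4 - s^3*z^3 - 2*s^3*z^2 - s^3*z + s^2*z^4 + 2*s^2*z^3 + s^2*z^2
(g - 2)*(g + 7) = g^2 + 5*g - 14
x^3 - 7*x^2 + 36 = (x - 6)*(x - 3)*(x + 2)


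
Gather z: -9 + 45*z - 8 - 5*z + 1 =40*z - 16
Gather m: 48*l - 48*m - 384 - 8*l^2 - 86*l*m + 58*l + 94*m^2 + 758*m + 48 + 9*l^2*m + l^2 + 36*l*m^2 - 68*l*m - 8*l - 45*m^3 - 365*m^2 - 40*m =-7*l^2 + 98*l - 45*m^3 + m^2*(36*l - 271) + m*(9*l^2 - 154*l + 670) - 336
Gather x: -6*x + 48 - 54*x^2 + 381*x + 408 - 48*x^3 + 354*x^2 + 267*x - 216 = -48*x^3 + 300*x^2 + 642*x + 240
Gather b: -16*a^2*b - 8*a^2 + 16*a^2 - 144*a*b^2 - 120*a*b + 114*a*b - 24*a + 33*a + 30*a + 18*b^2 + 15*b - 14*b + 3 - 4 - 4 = 8*a^2 + 39*a + b^2*(18 - 144*a) + b*(-16*a^2 - 6*a + 1) - 5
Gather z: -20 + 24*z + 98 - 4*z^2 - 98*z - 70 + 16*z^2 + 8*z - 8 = 12*z^2 - 66*z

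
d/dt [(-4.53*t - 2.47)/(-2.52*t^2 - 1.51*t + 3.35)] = (11.4156*t^2 + 6.8403*t - (4.53*t + 2.47)*(5.04*t + 1.51) - 15.1755)/(2.52*t^2 + 1.51*t - 3.35)^2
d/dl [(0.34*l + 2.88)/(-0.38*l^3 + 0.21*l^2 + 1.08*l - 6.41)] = (0.2584*l^3 + 3.2118*l^2 - 1.2096*l - 5.2898)/(0.1444*l^6 - 0.1596*l^5 - 0.7767*l^4 + 5.3252*l^3 - 1.5258*l^2 - 13.8456*l + 41.0881)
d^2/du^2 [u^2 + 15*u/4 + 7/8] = 2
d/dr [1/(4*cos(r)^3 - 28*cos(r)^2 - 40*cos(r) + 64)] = (3*cos(r)^2 - 14*cos(r) - 10)*sin(r)/(4*(cos(r)^3 - 7*cos(r)^2 - 10*cos(r) + 16)^2)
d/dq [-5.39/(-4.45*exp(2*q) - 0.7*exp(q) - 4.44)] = (-47.971*exp(q) - 3.773)*exp(q)/(4.45*exp(2*q) + 0.7*exp(q) + 4.44)^2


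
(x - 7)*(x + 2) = x^2 - 5*x - 14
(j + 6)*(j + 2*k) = j^2 + 2*j*k + 6*j + 12*k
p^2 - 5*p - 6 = (p - 6)*(p + 1)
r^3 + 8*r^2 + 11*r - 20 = (r - 1)*(r + 4)*(r + 5)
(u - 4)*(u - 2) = u^2 - 6*u + 8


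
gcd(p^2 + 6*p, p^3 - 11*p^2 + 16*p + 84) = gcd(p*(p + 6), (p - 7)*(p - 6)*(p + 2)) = 1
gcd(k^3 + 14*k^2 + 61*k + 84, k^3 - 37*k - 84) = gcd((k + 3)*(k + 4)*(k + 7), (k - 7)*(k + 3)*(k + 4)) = k^2 + 7*k + 12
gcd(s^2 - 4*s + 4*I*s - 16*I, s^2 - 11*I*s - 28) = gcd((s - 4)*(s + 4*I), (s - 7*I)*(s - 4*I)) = 1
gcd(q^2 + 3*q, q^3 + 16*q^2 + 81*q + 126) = q + 3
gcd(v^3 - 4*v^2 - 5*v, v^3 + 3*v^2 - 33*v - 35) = v^2 - 4*v - 5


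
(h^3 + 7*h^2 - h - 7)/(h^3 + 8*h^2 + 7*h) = (h - 1)/h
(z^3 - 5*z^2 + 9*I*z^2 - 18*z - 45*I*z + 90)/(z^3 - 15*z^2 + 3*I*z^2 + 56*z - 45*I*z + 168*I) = (z^2 + z*(-5 + 6*I) - 30*I)/(z^2 - 15*z + 56)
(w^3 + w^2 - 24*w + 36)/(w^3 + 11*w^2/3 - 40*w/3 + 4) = 3*(w - 3)/(3*w - 1)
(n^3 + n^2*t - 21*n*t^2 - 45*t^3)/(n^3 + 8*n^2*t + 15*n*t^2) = (n^2 - 2*n*t - 15*t^2)/(n*(n + 5*t))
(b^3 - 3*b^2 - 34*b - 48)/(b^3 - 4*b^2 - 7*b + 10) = (b^2 - 5*b - 24)/(b^2 - 6*b + 5)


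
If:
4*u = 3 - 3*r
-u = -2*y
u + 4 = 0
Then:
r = 19/3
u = -4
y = -2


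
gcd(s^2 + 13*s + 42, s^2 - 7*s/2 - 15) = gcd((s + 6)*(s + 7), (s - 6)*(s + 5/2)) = 1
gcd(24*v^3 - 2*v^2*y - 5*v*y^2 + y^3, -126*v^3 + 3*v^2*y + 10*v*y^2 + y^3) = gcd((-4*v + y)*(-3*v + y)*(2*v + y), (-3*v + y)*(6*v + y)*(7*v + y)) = -3*v + y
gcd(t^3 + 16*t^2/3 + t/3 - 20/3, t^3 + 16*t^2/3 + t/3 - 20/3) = t^3 + 16*t^2/3 + t/3 - 20/3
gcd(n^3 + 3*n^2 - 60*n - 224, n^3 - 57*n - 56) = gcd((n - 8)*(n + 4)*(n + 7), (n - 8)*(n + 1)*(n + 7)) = n^2 - n - 56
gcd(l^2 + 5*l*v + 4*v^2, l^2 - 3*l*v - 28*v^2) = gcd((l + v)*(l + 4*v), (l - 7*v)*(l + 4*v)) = l + 4*v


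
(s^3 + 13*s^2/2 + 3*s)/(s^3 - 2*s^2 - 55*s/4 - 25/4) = 2*s*(s + 6)/(2*s^2 - 5*s - 25)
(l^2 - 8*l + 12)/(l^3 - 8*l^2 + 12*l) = 1/l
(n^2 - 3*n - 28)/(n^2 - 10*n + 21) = (n + 4)/(n - 3)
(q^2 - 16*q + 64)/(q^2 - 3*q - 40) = (q - 8)/(q + 5)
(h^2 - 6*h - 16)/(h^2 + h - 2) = (h - 8)/(h - 1)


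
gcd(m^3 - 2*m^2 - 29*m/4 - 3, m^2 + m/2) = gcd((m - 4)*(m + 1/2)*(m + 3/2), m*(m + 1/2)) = m + 1/2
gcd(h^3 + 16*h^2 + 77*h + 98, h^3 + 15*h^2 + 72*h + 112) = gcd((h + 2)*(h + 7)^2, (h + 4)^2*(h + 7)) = h + 7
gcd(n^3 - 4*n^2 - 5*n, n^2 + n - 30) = n - 5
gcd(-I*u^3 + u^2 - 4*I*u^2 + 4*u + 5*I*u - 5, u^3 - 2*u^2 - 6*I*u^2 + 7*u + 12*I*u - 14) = u + I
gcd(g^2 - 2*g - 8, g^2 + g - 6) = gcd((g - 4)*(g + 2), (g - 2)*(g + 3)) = 1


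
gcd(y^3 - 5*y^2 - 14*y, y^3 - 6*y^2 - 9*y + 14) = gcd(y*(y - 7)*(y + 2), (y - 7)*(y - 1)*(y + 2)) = y^2 - 5*y - 14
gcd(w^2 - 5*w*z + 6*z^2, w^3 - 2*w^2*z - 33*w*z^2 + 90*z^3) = -w + 3*z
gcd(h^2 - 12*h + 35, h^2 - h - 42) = h - 7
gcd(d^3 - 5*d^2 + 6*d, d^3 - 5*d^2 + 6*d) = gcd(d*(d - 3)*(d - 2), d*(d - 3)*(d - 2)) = d^3 - 5*d^2 + 6*d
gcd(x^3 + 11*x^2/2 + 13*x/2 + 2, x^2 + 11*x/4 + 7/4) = x + 1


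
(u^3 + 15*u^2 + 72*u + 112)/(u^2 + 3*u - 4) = (u^2 + 11*u + 28)/(u - 1)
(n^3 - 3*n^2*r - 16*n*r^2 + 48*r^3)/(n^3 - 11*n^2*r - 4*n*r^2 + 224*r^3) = (n^2 - 7*n*r + 12*r^2)/(n^2 - 15*n*r + 56*r^2)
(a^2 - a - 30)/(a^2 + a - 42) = (a + 5)/(a + 7)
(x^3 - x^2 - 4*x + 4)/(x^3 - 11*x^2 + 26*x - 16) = (x + 2)/(x - 8)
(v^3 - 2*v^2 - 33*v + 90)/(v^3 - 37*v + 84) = (v^2 + v - 30)/(v^2 + 3*v - 28)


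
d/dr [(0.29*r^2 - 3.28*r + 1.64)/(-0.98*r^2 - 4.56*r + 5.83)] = (-4.5368*r^2 + 6.5958*r - 11.644)/(0.9604*r^4 + 8.9376*r^3 + 9.3668*r^2 - 53.1696*r + 33.9889)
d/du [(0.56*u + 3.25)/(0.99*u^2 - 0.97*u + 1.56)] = (-0.5544*u^2 - 6.435*u + 4.0261)/(0.9801*u^4 - 1.9206*u^3 + 4.0297*u^2 - 3.0264*u + 2.4336)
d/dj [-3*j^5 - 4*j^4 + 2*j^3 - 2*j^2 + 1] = j*(-15*j^3 - 16*j^2 + 6*j - 4)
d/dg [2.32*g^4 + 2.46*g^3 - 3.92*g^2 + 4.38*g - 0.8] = 9.28*g^3 + 7.38*g^2 - 7.84*g + 4.38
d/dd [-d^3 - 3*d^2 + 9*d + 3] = -3*d^2 - 6*d + 9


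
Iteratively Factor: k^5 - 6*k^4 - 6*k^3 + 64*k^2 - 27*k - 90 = (k - 5)*(k^4 - k^3 - 11*k^2 + 9*k + 18) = (k - 5)*(k - 2)*(k^3 + k^2 - 9*k - 9) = (k - 5)*(k - 2)*(k + 3)*(k^2 - 2*k - 3) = (k - 5)*(k - 2)*(k + 1)*(k + 3)*(k - 3)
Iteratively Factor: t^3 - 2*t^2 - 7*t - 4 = (t + 1)*(t^2 - 3*t - 4) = (t + 1)^2*(t - 4)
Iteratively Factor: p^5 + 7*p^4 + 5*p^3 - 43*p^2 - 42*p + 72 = (p - 2)*(p^4 + 9*p^3 + 23*p^2 + 3*p - 36) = (p - 2)*(p + 3)*(p^3 + 6*p^2 + 5*p - 12) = (p - 2)*(p + 3)*(p + 4)*(p^2 + 2*p - 3) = (p - 2)*(p + 3)^2*(p + 4)*(p - 1)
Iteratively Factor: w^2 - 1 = (w + 1)*(w - 1)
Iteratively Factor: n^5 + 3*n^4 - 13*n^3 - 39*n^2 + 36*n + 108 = (n - 3)*(n^4 + 6*n^3 + 5*n^2 - 24*n - 36) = (n - 3)*(n + 3)*(n^3 + 3*n^2 - 4*n - 12) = (n - 3)*(n - 2)*(n + 3)*(n^2 + 5*n + 6) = (n - 3)*(n - 2)*(n + 3)^2*(n + 2)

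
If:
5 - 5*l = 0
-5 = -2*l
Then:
No Solution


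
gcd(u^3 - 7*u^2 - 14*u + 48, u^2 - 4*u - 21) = u + 3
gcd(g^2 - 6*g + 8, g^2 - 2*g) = g - 2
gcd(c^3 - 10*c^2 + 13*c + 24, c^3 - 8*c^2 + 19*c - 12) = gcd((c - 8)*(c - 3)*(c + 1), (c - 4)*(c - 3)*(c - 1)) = c - 3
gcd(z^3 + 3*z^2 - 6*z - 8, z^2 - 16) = z + 4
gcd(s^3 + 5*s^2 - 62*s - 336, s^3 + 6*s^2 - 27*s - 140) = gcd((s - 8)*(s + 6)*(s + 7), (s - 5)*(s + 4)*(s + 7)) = s + 7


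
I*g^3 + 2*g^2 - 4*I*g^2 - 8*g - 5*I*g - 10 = (g - 5)*(g - 2*I)*(I*g + I)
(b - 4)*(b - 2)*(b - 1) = b^3 - 7*b^2 + 14*b - 8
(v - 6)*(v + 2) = v^2 - 4*v - 12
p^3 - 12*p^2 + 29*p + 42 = (p - 7)*(p - 6)*(p + 1)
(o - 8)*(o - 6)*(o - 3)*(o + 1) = o^4 - 16*o^3 + 73*o^2 - 54*o - 144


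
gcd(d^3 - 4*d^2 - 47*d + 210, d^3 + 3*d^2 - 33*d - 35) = d^2 + 2*d - 35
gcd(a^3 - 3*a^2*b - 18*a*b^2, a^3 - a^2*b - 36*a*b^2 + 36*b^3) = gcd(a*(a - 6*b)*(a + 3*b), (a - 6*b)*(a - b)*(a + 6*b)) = a - 6*b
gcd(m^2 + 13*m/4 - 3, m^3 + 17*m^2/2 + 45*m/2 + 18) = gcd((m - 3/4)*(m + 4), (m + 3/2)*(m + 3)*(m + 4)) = m + 4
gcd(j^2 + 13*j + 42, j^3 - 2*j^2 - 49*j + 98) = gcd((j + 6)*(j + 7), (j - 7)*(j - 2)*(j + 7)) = j + 7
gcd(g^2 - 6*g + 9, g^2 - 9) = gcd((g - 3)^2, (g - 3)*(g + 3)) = g - 3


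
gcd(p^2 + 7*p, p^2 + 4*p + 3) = 1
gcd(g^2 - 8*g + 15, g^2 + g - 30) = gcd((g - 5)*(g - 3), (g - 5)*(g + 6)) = g - 5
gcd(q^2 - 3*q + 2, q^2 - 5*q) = 1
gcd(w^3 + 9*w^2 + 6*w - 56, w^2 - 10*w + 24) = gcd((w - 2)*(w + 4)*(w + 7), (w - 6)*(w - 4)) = 1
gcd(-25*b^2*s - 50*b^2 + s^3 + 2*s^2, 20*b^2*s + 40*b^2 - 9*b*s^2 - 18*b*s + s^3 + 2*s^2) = -5*b*s - 10*b + s^2 + 2*s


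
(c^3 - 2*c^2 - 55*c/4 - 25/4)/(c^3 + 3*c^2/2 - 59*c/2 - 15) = (c + 5/2)/(c + 6)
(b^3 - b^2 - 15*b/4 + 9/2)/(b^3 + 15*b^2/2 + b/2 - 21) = (b - 3/2)/(b + 7)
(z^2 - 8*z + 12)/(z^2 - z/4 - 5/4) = 4*(-z^2 + 8*z - 12)/(-4*z^2 + z + 5)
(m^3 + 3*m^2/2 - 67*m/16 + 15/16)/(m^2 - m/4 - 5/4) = (4*m^2 + 11*m - 3)/(4*(m + 1))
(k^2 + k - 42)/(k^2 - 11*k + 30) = (k + 7)/(k - 5)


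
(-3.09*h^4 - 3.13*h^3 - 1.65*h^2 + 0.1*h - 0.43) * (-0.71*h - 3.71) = 2.1939*h^5 + 13.6862*h^4 + 12.7838*h^3 + 6.0505*h^2 - 0.0657*h + 1.5953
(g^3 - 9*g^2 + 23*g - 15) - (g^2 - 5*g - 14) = g^3 - 10*g^2 + 28*g - 1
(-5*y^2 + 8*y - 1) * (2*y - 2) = -10*y^3 + 26*y^2 - 18*y + 2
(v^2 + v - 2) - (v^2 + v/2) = v/2 - 2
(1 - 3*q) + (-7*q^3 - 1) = -7*q^3 - 3*q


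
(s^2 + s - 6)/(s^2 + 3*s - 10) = (s + 3)/(s + 5)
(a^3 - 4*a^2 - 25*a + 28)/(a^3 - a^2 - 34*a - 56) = (a - 1)/(a + 2)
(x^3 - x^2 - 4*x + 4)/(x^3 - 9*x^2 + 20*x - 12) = (x + 2)/(x - 6)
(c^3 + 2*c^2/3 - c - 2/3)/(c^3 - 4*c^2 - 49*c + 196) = (c^3 + 2*c^2/3 - c - 2/3)/(c^3 - 4*c^2 - 49*c + 196)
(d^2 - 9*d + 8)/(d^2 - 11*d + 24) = (d - 1)/(d - 3)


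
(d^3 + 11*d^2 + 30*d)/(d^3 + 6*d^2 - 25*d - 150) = d/(d - 5)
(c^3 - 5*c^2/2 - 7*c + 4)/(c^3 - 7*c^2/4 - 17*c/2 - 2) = 2*(2*c - 1)/(4*c + 1)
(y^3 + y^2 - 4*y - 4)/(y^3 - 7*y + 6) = (y^2 + 3*y + 2)/(y^2 + 2*y - 3)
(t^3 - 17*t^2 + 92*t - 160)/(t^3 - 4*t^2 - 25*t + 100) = (t - 8)/(t + 5)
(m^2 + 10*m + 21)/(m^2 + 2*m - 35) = (m + 3)/(m - 5)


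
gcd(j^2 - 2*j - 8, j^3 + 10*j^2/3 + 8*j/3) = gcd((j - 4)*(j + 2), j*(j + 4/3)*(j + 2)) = j + 2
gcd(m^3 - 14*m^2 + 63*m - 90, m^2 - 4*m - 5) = m - 5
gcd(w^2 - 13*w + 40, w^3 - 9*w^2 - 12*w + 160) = w^2 - 13*w + 40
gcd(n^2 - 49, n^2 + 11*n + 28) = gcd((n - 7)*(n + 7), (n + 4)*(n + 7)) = n + 7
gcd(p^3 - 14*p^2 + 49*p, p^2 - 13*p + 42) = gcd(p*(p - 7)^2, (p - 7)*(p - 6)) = p - 7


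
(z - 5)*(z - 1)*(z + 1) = z^3 - 5*z^2 - z + 5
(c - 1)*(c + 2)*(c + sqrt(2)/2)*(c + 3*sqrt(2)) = c^4 + c^3 + 7*sqrt(2)*c^3/2 + c^2 + 7*sqrt(2)*c^2/2 - 7*sqrt(2)*c + 3*c - 6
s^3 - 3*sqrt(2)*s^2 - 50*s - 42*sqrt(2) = (s - 7*sqrt(2))*(s + sqrt(2))*(s + 3*sqrt(2))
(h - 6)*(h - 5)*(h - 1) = h^3 - 12*h^2 + 41*h - 30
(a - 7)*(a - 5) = a^2 - 12*a + 35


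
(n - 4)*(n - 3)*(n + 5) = n^3 - 2*n^2 - 23*n + 60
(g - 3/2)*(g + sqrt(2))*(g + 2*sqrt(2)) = g^3 - 3*g^2/2 + 3*sqrt(2)*g^2 - 9*sqrt(2)*g/2 + 4*g - 6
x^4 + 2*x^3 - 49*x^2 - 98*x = x*(x - 7)*(x + 2)*(x + 7)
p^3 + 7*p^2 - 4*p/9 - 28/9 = (p - 2/3)*(p + 2/3)*(p + 7)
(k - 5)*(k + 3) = k^2 - 2*k - 15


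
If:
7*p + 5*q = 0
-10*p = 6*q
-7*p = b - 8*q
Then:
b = 0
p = 0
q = 0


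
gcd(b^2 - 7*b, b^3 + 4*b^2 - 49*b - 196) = b - 7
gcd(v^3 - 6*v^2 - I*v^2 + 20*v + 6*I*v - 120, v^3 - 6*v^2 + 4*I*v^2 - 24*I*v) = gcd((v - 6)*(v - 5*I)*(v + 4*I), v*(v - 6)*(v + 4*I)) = v^2 + v*(-6 + 4*I) - 24*I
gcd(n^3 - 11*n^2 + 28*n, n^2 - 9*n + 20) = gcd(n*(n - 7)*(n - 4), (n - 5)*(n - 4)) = n - 4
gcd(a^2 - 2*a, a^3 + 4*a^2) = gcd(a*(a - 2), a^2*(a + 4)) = a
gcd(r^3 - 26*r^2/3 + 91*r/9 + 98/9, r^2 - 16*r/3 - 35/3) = r - 7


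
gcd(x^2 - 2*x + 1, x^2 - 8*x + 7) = x - 1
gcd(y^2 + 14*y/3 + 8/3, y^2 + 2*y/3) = y + 2/3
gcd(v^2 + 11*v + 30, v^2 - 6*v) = 1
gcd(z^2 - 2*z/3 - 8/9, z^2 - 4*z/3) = z - 4/3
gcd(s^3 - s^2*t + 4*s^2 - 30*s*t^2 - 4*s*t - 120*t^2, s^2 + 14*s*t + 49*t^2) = 1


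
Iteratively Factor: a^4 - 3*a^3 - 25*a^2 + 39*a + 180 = (a + 3)*(a^3 - 6*a^2 - 7*a + 60) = (a - 4)*(a + 3)*(a^2 - 2*a - 15) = (a - 5)*(a - 4)*(a + 3)*(a + 3)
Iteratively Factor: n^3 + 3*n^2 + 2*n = (n)*(n^2 + 3*n + 2) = n*(n + 2)*(n + 1)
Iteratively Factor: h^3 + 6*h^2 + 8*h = (h + 2)*(h^2 + 4*h) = h*(h + 2)*(h + 4)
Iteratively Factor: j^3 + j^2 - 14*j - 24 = (j + 2)*(j^2 - j - 12) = (j + 2)*(j + 3)*(j - 4)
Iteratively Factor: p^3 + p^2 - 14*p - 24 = (p + 2)*(p^2 - p - 12) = (p + 2)*(p + 3)*(p - 4)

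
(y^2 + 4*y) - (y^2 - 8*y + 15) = 12*y - 15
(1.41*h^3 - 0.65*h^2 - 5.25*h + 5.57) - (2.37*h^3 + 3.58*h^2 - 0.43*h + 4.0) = -0.96*h^3 - 4.23*h^2 - 4.82*h + 1.57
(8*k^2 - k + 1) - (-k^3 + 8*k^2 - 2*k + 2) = k^3 + k - 1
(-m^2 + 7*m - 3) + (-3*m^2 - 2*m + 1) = -4*m^2 + 5*m - 2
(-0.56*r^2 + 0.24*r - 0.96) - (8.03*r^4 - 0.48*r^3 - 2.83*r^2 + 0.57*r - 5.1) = -8.03*r^4 + 0.48*r^3 + 2.27*r^2 - 0.33*r + 4.14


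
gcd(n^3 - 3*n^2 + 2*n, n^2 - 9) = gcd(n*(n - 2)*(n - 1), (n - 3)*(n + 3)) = 1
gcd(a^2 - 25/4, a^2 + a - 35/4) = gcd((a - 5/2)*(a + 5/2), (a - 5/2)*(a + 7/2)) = a - 5/2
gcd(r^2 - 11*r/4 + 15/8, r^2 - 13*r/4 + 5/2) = r - 5/4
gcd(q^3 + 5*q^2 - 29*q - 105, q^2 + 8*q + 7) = q + 7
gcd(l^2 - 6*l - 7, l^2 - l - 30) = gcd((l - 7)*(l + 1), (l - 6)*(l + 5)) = 1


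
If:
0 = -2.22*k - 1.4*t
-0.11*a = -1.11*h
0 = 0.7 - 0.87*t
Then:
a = 10.0909090909091*h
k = -0.51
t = 0.80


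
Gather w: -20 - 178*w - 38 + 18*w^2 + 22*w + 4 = 18*w^2 - 156*w - 54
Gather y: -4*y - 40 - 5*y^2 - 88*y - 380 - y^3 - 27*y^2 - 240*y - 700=-y^3 - 32*y^2 - 332*y - 1120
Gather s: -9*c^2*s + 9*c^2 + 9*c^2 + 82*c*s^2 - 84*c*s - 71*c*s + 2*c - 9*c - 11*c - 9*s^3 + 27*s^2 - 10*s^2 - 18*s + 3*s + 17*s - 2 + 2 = 18*c^2 - 18*c - 9*s^3 + s^2*(82*c + 17) + s*(-9*c^2 - 155*c + 2)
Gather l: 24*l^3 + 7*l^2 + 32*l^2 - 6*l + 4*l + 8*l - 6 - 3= 24*l^3 + 39*l^2 + 6*l - 9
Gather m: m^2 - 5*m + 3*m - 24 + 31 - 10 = m^2 - 2*m - 3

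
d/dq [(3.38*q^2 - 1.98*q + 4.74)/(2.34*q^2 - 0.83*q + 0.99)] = (1.8278*q^2 - 15.4908*q + 1.974)/(5.4756*q^4 - 3.8844*q^3 + 5.3221*q^2 - 1.6434*q + 0.9801)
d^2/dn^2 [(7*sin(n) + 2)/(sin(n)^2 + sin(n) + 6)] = (-7*sin(n)^5 - sin(n)^4 + 260*sin(n)^3 + 100*sin(n)^2 - 480*sin(n) - 104)/(sin(n)^2 + sin(n) + 6)^3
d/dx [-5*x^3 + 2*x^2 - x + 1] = -15*x^2 + 4*x - 1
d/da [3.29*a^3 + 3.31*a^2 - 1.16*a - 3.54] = 9.87*a^2 + 6.62*a - 1.16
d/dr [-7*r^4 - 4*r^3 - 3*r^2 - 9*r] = -28*r^3 - 12*r^2 - 6*r - 9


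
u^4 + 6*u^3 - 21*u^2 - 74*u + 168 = (u - 3)*(u - 2)*(u + 4)*(u + 7)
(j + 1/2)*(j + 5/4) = j^2 + 7*j/4 + 5/8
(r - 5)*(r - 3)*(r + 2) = r^3 - 6*r^2 - r + 30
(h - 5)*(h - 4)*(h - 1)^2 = h^4 - 11*h^3 + 39*h^2 - 49*h + 20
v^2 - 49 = (v - 7)*(v + 7)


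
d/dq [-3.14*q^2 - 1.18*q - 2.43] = -6.28*q - 1.18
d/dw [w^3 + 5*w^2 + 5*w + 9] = 3*w^2 + 10*w + 5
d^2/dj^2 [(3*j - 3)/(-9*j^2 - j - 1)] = 6*(-(j - 1)*(18*j + 1)^2 + (27*j - 8)*(9*j^2 + j + 1))/(9*j^2 + j + 1)^3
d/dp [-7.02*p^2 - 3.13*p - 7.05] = -14.04*p - 3.13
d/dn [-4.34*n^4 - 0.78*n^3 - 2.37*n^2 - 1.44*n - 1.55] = -17.36*n^3 - 2.34*n^2 - 4.74*n - 1.44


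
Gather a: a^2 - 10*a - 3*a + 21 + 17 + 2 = a^2 - 13*a + 40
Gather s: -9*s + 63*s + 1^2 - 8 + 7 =54*s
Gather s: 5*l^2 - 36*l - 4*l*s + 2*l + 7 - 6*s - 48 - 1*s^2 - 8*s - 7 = 5*l^2 - 34*l - s^2 + s*(-4*l - 14) - 48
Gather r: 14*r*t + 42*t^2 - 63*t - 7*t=14*r*t + 42*t^2 - 70*t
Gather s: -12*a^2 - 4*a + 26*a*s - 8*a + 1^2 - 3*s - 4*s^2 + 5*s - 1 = -12*a^2 - 12*a - 4*s^2 + s*(26*a + 2)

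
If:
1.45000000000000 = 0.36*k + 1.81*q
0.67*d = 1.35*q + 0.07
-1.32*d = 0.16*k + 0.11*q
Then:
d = -0.70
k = 6.03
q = -0.40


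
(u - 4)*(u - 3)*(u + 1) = u^3 - 6*u^2 + 5*u + 12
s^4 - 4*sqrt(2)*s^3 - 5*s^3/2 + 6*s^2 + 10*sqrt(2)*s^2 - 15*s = s*(s - 5/2)*(s - 3*sqrt(2))*(s - sqrt(2))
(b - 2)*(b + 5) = b^2 + 3*b - 10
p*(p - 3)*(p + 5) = p^3 + 2*p^2 - 15*p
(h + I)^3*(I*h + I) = I*h^4 - 3*h^3 + I*h^3 - 3*h^2 - 3*I*h^2 + h - 3*I*h + 1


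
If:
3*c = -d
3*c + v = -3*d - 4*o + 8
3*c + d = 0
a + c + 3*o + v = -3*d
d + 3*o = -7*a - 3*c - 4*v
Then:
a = -25*v/58 - 48/29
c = 36/29 - 3*v/58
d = 9*v/58 - 108/29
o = 112/29 - 19*v/58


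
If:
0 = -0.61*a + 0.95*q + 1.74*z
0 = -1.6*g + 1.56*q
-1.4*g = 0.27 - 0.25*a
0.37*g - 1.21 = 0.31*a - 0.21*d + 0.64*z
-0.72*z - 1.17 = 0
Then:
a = -6.92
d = -6.88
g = -1.43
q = -1.46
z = -1.62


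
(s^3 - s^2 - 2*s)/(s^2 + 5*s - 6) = s*(s^2 - s - 2)/(s^2 + 5*s - 6)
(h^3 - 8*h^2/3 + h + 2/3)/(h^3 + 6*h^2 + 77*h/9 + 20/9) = 3*(h^2 - 3*h + 2)/(3*h^2 + 17*h + 20)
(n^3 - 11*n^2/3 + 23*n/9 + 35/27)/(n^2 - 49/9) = (9*n^2 - 12*n - 5)/(3*(3*n + 7))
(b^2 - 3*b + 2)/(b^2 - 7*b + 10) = (b - 1)/(b - 5)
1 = 1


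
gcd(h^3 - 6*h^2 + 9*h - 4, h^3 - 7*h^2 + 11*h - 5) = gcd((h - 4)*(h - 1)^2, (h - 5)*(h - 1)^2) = h^2 - 2*h + 1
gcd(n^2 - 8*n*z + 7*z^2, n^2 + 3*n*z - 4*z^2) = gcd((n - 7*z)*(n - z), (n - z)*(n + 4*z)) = -n + z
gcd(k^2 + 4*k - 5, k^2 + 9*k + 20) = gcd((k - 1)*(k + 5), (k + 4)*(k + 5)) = k + 5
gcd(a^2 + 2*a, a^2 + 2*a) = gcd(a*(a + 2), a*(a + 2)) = a^2 + 2*a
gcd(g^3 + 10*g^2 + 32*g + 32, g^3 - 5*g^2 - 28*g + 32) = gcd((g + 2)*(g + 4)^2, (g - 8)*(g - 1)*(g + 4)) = g + 4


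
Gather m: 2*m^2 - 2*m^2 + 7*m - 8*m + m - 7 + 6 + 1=0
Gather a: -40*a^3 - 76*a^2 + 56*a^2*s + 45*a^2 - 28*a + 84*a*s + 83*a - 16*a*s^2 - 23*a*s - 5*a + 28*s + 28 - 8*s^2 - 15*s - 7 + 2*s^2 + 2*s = -40*a^3 + a^2*(56*s - 31) + a*(-16*s^2 + 61*s + 50) - 6*s^2 + 15*s + 21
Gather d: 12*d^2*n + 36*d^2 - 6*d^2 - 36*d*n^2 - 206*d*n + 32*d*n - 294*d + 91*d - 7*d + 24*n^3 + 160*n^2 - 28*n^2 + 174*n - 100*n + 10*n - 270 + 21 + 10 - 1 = d^2*(12*n + 30) + d*(-36*n^2 - 174*n - 210) + 24*n^3 + 132*n^2 + 84*n - 240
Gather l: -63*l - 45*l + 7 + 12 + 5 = 24 - 108*l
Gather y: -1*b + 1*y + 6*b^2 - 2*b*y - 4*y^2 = 6*b^2 - b - 4*y^2 + y*(1 - 2*b)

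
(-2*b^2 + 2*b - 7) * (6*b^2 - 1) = -12*b^4 + 12*b^3 - 40*b^2 - 2*b + 7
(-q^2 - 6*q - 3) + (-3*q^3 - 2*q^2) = -3*q^3 - 3*q^2 - 6*q - 3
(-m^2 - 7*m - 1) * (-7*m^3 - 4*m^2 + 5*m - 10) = 7*m^5 + 53*m^4 + 30*m^3 - 21*m^2 + 65*m + 10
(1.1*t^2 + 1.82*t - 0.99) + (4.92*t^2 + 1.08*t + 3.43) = 6.02*t^2 + 2.9*t + 2.44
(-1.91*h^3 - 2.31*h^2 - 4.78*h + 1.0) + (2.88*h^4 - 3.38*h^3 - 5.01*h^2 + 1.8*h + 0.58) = 2.88*h^4 - 5.29*h^3 - 7.32*h^2 - 2.98*h + 1.58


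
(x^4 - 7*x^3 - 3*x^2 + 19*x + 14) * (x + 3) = x^5 - 4*x^4 - 24*x^3 + 10*x^2 + 71*x + 42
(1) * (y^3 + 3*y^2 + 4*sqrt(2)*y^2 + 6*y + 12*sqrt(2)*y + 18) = y^3 + 3*y^2 + 4*sqrt(2)*y^2 + 6*y + 12*sqrt(2)*y + 18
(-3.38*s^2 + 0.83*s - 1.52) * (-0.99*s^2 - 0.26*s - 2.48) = 3.3462*s^4 + 0.0571*s^3 + 9.6714*s^2 - 1.6632*s + 3.7696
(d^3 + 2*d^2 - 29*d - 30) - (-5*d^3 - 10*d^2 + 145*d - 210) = 6*d^3 + 12*d^2 - 174*d + 180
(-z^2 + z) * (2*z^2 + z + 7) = -2*z^4 + z^3 - 6*z^2 + 7*z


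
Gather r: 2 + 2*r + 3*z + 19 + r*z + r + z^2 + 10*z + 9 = r*(z + 3) + z^2 + 13*z + 30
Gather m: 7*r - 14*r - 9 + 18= 9 - 7*r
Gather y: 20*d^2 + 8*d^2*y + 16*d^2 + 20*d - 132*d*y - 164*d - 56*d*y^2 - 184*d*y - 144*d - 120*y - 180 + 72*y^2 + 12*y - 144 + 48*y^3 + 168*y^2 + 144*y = 36*d^2 - 288*d + 48*y^3 + y^2*(240 - 56*d) + y*(8*d^2 - 316*d + 36) - 324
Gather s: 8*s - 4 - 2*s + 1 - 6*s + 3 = 0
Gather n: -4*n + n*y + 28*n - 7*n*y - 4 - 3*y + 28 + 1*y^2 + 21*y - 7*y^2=n*(24 - 6*y) - 6*y^2 + 18*y + 24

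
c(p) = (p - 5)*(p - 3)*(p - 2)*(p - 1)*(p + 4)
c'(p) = (p - 5)*(p - 3)*(p - 2)*(p - 1) + (p - 5)*(p - 3)*(p - 2)*(p + 4) + (p - 5)*(p - 3)*(p - 1)*(p + 4) + (p - 5)*(p - 2)*(p - 1)*(p + 4) + (p - 3)*(p - 2)*(p - 1)*(p + 4) = 5*p^4 - 28*p^3 - 9*p^2 + 206*p - 214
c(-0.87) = 381.61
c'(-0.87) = -378.73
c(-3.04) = 949.24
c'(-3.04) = 290.27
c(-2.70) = 992.22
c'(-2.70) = -18.97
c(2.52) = 6.13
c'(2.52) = 1.52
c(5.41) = 139.82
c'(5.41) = 486.62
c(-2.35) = 945.49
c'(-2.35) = -231.93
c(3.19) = -6.44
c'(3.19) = -39.61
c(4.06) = -50.62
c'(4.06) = -41.30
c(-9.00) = -92400.00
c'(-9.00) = 50420.00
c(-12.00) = -371280.00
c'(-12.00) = 148082.00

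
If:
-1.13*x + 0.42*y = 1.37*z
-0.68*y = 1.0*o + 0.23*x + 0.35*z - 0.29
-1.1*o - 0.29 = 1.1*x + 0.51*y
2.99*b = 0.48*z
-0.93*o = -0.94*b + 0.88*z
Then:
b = 0.08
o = -0.37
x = -0.27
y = 0.82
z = 0.48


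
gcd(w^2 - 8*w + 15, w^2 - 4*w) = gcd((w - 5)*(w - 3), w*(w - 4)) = 1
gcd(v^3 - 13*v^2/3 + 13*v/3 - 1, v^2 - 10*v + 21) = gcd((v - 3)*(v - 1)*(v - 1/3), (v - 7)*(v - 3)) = v - 3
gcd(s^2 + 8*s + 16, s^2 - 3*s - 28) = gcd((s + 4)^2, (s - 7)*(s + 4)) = s + 4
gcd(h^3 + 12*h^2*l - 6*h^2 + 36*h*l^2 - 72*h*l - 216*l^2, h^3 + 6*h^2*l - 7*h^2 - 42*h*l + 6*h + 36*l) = h^2 + 6*h*l - 6*h - 36*l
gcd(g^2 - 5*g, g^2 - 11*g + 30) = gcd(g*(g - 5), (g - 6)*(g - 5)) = g - 5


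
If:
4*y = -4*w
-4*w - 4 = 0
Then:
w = -1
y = 1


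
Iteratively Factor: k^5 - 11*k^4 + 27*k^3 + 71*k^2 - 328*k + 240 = (k - 4)*(k^4 - 7*k^3 - k^2 + 67*k - 60) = (k - 5)*(k - 4)*(k^3 - 2*k^2 - 11*k + 12) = (k - 5)*(k - 4)^2*(k^2 + 2*k - 3) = (k - 5)*(k - 4)^2*(k - 1)*(k + 3)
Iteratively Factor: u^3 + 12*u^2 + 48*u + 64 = (u + 4)*(u^2 + 8*u + 16) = (u + 4)^2*(u + 4)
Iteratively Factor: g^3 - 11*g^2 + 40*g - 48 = (g - 4)*(g^2 - 7*g + 12) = (g - 4)^2*(g - 3)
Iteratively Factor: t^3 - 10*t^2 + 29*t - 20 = (t - 5)*(t^2 - 5*t + 4) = (t - 5)*(t - 4)*(t - 1)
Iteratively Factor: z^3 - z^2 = (z - 1)*(z^2) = z*(z - 1)*(z)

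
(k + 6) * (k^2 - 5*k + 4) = k^3 + k^2 - 26*k + 24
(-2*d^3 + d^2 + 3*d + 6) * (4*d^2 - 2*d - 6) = -8*d^5 + 8*d^4 + 22*d^3 + 12*d^2 - 30*d - 36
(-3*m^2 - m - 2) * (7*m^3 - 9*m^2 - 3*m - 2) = -21*m^5 + 20*m^4 + 4*m^3 + 27*m^2 + 8*m + 4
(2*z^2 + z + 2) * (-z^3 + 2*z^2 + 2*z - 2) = -2*z^5 + 3*z^4 + 4*z^3 + 2*z^2 + 2*z - 4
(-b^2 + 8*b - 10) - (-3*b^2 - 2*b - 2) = 2*b^2 + 10*b - 8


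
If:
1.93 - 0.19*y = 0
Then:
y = 10.16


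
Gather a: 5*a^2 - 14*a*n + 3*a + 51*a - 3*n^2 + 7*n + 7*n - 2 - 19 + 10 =5*a^2 + a*(54 - 14*n) - 3*n^2 + 14*n - 11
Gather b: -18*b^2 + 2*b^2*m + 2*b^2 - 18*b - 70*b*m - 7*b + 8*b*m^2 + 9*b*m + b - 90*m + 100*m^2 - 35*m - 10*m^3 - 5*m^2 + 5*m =b^2*(2*m - 16) + b*(8*m^2 - 61*m - 24) - 10*m^3 + 95*m^2 - 120*m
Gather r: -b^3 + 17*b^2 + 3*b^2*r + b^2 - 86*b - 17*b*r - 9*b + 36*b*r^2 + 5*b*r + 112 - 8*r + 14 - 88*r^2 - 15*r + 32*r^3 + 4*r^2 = -b^3 + 18*b^2 - 95*b + 32*r^3 + r^2*(36*b - 84) + r*(3*b^2 - 12*b - 23) + 126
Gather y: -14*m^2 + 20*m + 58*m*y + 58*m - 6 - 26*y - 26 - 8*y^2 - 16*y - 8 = -14*m^2 + 78*m - 8*y^2 + y*(58*m - 42) - 40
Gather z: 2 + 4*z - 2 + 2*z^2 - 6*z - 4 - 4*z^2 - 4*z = -2*z^2 - 6*z - 4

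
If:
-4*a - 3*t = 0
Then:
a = -3*t/4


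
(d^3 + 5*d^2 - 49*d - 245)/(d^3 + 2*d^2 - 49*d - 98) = (d + 5)/(d + 2)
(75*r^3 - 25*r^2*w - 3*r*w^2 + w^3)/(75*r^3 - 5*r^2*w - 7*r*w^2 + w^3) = (15*r^2 - 2*r*w - w^2)/(15*r^2 + 2*r*w - w^2)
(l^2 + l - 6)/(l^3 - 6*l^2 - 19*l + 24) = (l - 2)/(l^2 - 9*l + 8)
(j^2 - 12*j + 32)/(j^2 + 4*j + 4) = (j^2 - 12*j + 32)/(j^2 + 4*j + 4)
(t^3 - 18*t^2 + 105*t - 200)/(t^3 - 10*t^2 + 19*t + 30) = (t^2 - 13*t + 40)/(t^2 - 5*t - 6)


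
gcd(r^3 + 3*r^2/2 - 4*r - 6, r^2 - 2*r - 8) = r + 2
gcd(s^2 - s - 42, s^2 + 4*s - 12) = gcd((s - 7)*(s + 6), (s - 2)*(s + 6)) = s + 6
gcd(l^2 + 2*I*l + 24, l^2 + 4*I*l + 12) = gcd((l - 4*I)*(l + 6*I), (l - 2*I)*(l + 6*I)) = l + 6*I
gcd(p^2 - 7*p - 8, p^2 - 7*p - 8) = p^2 - 7*p - 8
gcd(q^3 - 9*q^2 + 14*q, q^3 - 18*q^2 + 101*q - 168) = q - 7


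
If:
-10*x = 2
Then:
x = -1/5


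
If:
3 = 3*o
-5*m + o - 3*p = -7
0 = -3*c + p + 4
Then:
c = p/3 + 4/3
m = 8/5 - 3*p/5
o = 1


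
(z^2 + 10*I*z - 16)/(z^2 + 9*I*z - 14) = (z + 8*I)/(z + 7*I)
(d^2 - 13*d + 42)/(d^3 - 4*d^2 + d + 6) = (d^2 - 13*d + 42)/(d^3 - 4*d^2 + d + 6)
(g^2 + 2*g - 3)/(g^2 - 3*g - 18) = (g - 1)/(g - 6)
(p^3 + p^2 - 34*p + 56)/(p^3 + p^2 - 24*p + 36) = (p^2 + 3*p - 28)/(p^2 + 3*p - 18)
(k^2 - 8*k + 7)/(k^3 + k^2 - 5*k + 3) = (k - 7)/(k^2 + 2*k - 3)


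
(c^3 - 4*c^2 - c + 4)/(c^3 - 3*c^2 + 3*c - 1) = (c^2 - 3*c - 4)/(c^2 - 2*c + 1)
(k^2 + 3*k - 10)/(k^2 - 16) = (k^2 + 3*k - 10)/(k^2 - 16)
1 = 1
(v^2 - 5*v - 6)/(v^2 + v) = (v - 6)/v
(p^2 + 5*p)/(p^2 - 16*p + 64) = p*(p + 5)/(p^2 - 16*p + 64)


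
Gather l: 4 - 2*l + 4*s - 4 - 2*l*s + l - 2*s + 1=l*(-2*s - 1) + 2*s + 1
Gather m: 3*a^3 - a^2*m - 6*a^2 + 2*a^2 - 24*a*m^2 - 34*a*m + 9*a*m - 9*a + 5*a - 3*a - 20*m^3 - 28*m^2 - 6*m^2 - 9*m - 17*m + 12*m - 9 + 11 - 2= 3*a^3 - 4*a^2 - 7*a - 20*m^3 + m^2*(-24*a - 34) + m*(-a^2 - 25*a - 14)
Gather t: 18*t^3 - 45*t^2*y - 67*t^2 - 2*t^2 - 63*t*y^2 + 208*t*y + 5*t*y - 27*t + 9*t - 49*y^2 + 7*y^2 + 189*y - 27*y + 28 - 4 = 18*t^3 + t^2*(-45*y - 69) + t*(-63*y^2 + 213*y - 18) - 42*y^2 + 162*y + 24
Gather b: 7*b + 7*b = 14*b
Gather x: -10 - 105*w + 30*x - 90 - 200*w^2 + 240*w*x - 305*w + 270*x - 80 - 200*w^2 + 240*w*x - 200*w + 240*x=-400*w^2 - 610*w + x*(480*w + 540) - 180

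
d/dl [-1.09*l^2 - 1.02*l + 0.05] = -2.18*l - 1.02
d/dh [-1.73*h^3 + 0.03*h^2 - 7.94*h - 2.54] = -5.19*h^2 + 0.06*h - 7.94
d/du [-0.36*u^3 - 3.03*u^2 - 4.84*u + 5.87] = -1.08*u^2 - 6.06*u - 4.84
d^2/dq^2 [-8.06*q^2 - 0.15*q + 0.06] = -16.1200000000000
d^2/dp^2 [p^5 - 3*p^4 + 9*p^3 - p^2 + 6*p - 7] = 20*p^3 - 36*p^2 + 54*p - 2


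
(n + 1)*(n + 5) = n^2 + 6*n + 5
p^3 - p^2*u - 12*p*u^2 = p*(p - 4*u)*(p + 3*u)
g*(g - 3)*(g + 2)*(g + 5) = g^4 + 4*g^3 - 11*g^2 - 30*g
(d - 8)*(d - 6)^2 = d^3 - 20*d^2 + 132*d - 288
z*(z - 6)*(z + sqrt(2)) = z^3 - 6*z^2 + sqrt(2)*z^2 - 6*sqrt(2)*z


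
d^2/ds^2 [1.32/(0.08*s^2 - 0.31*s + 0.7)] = (-0.016896*s^2 + 0.065472*s + 1.32*(0.16*s - 0.31)*(0.32*s - 0.62) - 0.14784)/(0.08*s^2 - 0.31*s + 0.7)^3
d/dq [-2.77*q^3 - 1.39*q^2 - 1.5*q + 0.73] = -8.31*q^2 - 2.78*q - 1.5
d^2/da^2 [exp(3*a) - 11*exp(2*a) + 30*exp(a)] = (9*exp(2*a) - 44*exp(a) + 30)*exp(a)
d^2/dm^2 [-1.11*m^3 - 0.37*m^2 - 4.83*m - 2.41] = -6.66*m - 0.74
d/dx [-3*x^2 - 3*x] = -6*x - 3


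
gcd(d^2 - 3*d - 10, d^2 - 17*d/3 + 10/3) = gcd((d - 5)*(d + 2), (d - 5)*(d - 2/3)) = d - 5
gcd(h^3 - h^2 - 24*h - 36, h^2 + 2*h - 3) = h + 3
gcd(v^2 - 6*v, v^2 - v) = v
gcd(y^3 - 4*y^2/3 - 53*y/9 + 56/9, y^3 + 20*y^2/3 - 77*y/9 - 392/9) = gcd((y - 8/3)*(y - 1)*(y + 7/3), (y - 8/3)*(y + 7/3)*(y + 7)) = y^2 - y/3 - 56/9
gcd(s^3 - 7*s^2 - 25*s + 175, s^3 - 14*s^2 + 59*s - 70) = s^2 - 12*s + 35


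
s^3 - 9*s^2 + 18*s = s*(s - 6)*(s - 3)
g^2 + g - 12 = (g - 3)*(g + 4)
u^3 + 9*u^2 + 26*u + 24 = (u + 2)*(u + 3)*(u + 4)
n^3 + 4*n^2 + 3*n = n*(n + 1)*(n + 3)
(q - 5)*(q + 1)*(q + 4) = q^3 - 21*q - 20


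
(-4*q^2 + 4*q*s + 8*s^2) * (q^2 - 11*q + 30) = -4*q^4 + 4*q^3*s + 44*q^3 + 8*q^2*s^2 - 44*q^2*s - 120*q^2 - 88*q*s^2 + 120*q*s + 240*s^2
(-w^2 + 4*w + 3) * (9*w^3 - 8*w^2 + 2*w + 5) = -9*w^5 + 44*w^4 - 7*w^3 - 21*w^2 + 26*w + 15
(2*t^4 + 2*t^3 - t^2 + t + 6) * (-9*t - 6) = -18*t^5 - 30*t^4 - 3*t^3 - 3*t^2 - 60*t - 36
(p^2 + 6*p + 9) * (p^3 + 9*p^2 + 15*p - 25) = p^5 + 15*p^4 + 78*p^3 + 146*p^2 - 15*p - 225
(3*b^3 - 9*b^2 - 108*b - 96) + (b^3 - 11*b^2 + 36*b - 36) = 4*b^3 - 20*b^2 - 72*b - 132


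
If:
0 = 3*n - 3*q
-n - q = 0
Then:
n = 0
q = 0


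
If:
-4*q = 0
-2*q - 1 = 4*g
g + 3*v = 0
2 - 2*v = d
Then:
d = 11/6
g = -1/4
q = 0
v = 1/12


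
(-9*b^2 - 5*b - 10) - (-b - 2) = -9*b^2 - 4*b - 8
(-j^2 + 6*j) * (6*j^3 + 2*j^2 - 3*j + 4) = -6*j^5 + 34*j^4 + 15*j^3 - 22*j^2 + 24*j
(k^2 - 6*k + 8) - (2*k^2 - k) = -k^2 - 5*k + 8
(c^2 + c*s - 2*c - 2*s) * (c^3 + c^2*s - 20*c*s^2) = c^5 + 2*c^4*s - 2*c^4 - 19*c^3*s^2 - 4*c^3*s - 20*c^2*s^3 + 38*c^2*s^2 + 40*c*s^3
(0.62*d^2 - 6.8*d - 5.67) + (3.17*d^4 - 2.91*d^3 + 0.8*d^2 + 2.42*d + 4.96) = 3.17*d^4 - 2.91*d^3 + 1.42*d^2 - 4.38*d - 0.71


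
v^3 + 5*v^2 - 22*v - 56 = (v - 4)*(v + 2)*(v + 7)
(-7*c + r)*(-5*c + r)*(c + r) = 35*c^3 + 23*c^2*r - 11*c*r^2 + r^3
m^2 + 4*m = m*(m + 4)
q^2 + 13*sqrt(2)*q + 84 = (q + 6*sqrt(2))*(q + 7*sqrt(2))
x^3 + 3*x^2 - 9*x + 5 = (x - 1)^2*(x + 5)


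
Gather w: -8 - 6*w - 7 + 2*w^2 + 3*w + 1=2*w^2 - 3*w - 14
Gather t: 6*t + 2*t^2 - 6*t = 2*t^2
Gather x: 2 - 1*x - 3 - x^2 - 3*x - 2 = -x^2 - 4*x - 3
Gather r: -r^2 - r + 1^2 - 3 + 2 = -r^2 - r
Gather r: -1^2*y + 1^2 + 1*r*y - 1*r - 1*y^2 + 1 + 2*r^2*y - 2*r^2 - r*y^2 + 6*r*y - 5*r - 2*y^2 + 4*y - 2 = r^2*(2*y - 2) + r*(-y^2 + 7*y - 6) - 3*y^2 + 3*y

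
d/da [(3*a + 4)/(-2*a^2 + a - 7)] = (-6*a^2 + 3*a + (3*a + 4)*(4*a - 1) - 21)/(2*a^2 - a + 7)^2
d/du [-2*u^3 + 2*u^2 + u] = -6*u^2 + 4*u + 1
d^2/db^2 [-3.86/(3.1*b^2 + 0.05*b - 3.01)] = (74.1892*b^2 + 1.1966*b - 3.86*(6.2*b + 0.05)*(12.4*b + 0.1) - 72.03532)/(3.1*b^2 + 0.05*b - 3.01)^3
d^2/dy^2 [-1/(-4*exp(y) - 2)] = (2*exp(y) - 1)*exp(y)/(2*exp(y) + 1)^3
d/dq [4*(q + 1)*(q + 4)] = 8*q + 20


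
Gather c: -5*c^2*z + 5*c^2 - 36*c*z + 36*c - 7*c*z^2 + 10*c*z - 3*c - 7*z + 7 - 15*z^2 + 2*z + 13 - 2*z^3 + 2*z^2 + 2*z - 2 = c^2*(5 - 5*z) + c*(-7*z^2 - 26*z + 33) - 2*z^3 - 13*z^2 - 3*z + 18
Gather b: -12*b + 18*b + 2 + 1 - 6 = 6*b - 3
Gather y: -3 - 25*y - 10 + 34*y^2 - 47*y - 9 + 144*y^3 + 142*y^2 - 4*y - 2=144*y^3 + 176*y^2 - 76*y - 24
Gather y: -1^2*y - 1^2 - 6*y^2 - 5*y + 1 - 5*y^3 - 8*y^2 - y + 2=-5*y^3 - 14*y^2 - 7*y + 2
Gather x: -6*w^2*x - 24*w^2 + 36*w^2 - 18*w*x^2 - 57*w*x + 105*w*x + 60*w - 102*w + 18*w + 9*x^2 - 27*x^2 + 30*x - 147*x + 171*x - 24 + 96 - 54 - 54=12*w^2 - 24*w + x^2*(-18*w - 18) + x*(-6*w^2 + 48*w + 54) - 36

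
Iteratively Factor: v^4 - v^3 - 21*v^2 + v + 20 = (v - 5)*(v^3 + 4*v^2 - v - 4) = (v - 5)*(v + 4)*(v^2 - 1) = (v - 5)*(v - 1)*(v + 4)*(v + 1)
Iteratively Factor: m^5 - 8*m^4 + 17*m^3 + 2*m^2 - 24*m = (m - 3)*(m^4 - 5*m^3 + 2*m^2 + 8*m) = m*(m - 3)*(m^3 - 5*m^2 + 2*m + 8) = m*(m - 3)*(m + 1)*(m^2 - 6*m + 8) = m*(m - 3)*(m - 2)*(m + 1)*(m - 4)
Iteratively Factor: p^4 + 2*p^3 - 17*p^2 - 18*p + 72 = (p - 3)*(p^3 + 5*p^2 - 2*p - 24) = (p - 3)*(p + 4)*(p^2 + p - 6) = (p - 3)*(p + 3)*(p + 4)*(p - 2)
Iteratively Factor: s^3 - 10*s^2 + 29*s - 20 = (s - 5)*(s^2 - 5*s + 4) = (s - 5)*(s - 4)*(s - 1)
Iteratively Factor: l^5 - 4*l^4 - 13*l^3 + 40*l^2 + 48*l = (l + 3)*(l^4 - 7*l^3 + 8*l^2 + 16*l) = (l - 4)*(l + 3)*(l^3 - 3*l^2 - 4*l) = (l - 4)*(l + 1)*(l + 3)*(l^2 - 4*l) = (l - 4)^2*(l + 1)*(l + 3)*(l)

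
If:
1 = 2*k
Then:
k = 1/2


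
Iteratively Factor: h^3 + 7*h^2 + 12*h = (h + 4)*(h^2 + 3*h) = h*(h + 4)*(h + 3)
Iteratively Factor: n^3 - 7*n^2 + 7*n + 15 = (n - 3)*(n^2 - 4*n - 5) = (n - 3)*(n + 1)*(n - 5)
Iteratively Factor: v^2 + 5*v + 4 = (v + 4)*(v + 1)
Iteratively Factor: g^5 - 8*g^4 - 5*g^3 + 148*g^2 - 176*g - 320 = (g + 4)*(g^4 - 12*g^3 + 43*g^2 - 24*g - 80) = (g - 4)*(g + 4)*(g^3 - 8*g^2 + 11*g + 20) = (g - 5)*(g - 4)*(g + 4)*(g^2 - 3*g - 4) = (g - 5)*(g - 4)^2*(g + 4)*(g + 1)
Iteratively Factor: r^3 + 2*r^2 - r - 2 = (r + 2)*(r^2 - 1) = (r - 1)*(r + 2)*(r + 1)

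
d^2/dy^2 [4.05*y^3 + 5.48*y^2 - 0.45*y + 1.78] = 24.3*y + 10.96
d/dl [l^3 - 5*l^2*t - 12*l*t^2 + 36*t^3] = 3*l^2 - 10*l*t - 12*t^2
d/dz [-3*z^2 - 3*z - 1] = -6*z - 3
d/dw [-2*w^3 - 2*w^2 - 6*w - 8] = -6*w^2 - 4*w - 6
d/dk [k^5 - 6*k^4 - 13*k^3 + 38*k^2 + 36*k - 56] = 5*k^4 - 24*k^3 - 39*k^2 + 76*k + 36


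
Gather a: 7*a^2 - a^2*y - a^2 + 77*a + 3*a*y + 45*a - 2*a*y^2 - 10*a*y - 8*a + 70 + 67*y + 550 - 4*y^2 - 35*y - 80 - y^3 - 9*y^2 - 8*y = a^2*(6 - y) + a*(-2*y^2 - 7*y + 114) - y^3 - 13*y^2 + 24*y + 540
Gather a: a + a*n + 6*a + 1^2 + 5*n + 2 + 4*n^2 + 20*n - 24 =a*(n + 7) + 4*n^2 + 25*n - 21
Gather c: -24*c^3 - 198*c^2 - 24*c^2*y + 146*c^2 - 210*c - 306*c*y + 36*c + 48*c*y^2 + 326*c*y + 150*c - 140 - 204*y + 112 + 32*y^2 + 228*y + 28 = -24*c^3 + c^2*(-24*y - 52) + c*(48*y^2 + 20*y - 24) + 32*y^2 + 24*y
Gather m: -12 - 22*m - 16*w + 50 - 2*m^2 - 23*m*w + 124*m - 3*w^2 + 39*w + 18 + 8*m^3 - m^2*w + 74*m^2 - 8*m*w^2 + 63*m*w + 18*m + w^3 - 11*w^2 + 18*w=8*m^3 + m^2*(72 - w) + m*(-8*w^2 + 40*w + 120) + w^3 - 14*w^2 + 41*w + 56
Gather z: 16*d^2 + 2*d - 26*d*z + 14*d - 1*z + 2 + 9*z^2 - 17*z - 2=16*d^2 + 16*d + 9*z^2 + z*(-26*d - 18)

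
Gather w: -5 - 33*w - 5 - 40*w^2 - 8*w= -40*w^2 - 41*w - 10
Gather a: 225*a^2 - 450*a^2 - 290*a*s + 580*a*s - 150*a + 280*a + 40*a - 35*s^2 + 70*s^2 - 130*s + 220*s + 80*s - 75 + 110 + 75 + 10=-225*a^2 + a*(290*s + 170) + 35*s^2 + 170*s + 120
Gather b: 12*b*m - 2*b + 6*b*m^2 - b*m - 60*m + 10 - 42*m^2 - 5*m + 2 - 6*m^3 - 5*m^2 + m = b*(6*m^2 + 11*m - 2) - 6*m^3 - 47*m^2 - 64*m + 12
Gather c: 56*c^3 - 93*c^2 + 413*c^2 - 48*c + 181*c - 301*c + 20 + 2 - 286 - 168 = 56*c^3 + 320*c^2 - 168*c - 432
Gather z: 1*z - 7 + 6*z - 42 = 7*z - 49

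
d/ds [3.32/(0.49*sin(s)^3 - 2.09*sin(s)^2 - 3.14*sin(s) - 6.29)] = (-4.8804*sin(s)^2 + 13.8776*sin(s) + 10.4248)*cos(s)/(-0.49*sin(s)^3 + 2.09*sin(s)^2 + 3.14*sin(s) + 6.29)^2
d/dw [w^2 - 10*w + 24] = 2*w - 10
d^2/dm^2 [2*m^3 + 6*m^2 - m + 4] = 12*m + 12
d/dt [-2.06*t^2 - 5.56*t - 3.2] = -4.12*t - 5.56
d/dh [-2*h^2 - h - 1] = -4*h - 1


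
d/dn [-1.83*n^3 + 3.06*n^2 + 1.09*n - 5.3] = -5.49*n^2 + 6.12*n + 1.09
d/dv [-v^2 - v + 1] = -2*v - 1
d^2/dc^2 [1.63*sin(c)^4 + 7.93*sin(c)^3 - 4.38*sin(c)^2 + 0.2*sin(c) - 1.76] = -26.08*sin(c)^4 - 71.37*sin(c)^3 + 37.08*sin(c)^2 + 47.38*sin(c) - 8.76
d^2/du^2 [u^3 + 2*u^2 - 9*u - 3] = 6*u + 4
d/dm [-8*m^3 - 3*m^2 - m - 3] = -24*m^2 - 6*m - 1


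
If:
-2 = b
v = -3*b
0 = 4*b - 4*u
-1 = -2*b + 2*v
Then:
No Solution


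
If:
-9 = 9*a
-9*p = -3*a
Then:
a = -1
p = -1/3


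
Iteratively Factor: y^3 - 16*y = (y + 4)*(y^2 - 4*y) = y*(y + 4)*(y - 4)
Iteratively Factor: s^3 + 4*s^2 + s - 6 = (s + 2)*(s^2 + 2*s - 3) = (s - 1)*(s + 2)*(s + 3)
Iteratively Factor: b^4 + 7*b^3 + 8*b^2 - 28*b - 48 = (b - 2)*(b^3 + 9*b^2 + 26*b + 24) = (b - 2)*(b + 2)*(b^2 + 7*b + 12) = (b - 2)*(b + 2)*(b + 4)*(b + 3)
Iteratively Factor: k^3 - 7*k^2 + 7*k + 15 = (k + 1)*(k^2 - 8*k + 15) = (k - 3)*(k + 1)*(k - 5)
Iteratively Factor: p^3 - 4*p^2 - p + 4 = (p + 1)*(p^2 - 5*p + 4) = (p - 4)*(p + 1)*(p - 1)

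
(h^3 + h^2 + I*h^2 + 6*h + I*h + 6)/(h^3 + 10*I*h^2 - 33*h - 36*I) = (h^2 + h*(1 - 2*I) - 2*I)/(h^2 + 7*I*h - 12)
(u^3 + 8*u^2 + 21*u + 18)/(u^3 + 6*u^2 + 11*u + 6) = (u + 3)/(u + 1)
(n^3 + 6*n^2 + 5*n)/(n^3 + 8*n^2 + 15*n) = (n + 1)/(n + 3)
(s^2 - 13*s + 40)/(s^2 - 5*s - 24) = (s - 5)/(s + 3)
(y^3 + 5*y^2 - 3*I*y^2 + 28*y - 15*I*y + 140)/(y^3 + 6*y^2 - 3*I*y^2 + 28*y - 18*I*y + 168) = (y + 5)/(y + 6)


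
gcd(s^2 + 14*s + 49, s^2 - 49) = s + 7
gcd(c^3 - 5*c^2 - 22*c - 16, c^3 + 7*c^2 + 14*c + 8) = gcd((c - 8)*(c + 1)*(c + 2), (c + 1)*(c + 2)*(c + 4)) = c^2 + 3*c + 2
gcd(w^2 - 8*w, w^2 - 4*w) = w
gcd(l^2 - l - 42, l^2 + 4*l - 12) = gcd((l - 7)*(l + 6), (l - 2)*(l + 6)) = l + 6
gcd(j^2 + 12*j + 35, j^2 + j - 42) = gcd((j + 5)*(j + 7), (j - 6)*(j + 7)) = j + 7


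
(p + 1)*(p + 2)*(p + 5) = p^3 + 8*p^2 + 17*p + 10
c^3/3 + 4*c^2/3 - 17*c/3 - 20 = (c/3 + 1)*(c - 4)*(c + 5)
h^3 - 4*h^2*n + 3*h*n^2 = h*(h - 3*n)*(h - n)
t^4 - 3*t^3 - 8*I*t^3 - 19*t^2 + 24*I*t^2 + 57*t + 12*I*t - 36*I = (t - 3)*(t - 4*I)*(t - 3*I)*(t - I)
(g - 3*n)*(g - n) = g^2 - 4*g*n + 3*n^2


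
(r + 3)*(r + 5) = r^2 + 8*r + 15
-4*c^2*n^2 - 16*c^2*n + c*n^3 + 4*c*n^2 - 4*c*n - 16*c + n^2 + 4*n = (-4*c + n)*(n + 4)*(c*n + 1)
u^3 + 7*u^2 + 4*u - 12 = (u - 1)*(u + 2)*(u + 6)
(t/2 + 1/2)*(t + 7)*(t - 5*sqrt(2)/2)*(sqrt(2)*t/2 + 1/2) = sqrt(2)*t^4/4 - t^3 + 2*sqrt(2)*t^3 - 8*t^2 + 9*sqrt(2)*t^2/8 - 5*sqrt(2)*t - 7*t - 35*sqrt(2)/8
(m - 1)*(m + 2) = m^2 + m - 2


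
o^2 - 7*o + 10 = (o - 5)*(o - 2)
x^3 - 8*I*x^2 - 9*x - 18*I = (x - 6*I)*(x - 3*I)*(x + I)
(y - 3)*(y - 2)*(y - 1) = y^3 - 6*y^2 + 11*y - 6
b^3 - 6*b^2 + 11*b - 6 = (b - 3)*(b - 2)*(b - 1)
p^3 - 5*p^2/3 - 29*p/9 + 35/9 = (p - 7/3)*(p - 1)*(p + 5/3)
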